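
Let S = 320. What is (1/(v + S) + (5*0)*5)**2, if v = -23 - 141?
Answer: 1/24336 ≈ 4.1091e-5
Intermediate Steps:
v = -164
(1/(v + S) + (5*0)*5)**2 = (1/(-164 + 320) + (5*0)*5)**2 = (1/156 + 0*5)**2 = (1/156 + 0)**2 = (1/156)**2 = 1/24336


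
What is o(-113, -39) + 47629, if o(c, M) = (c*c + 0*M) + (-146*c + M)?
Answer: 76857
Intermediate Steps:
o(c, M) = M + c² - 146*c (o(c, M) = (c² + 0) + (M - 146*c) = c² + (M - 146*c) = M + c² - 146*c)
o(-113, -39) + 47629 = (-39 + (-113)² - 146*(-113)) + 47629 = (-39 + 12769 + 16498) + 47629 = 29228 + 47629 = 76857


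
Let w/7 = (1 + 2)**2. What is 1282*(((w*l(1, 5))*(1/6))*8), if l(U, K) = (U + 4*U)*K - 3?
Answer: 2369136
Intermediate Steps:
w = 63 (w = 7*(1 + 2)**2 = 7*3**2 = 7*9 = 63)
l(U, K) = -3 + 5*K*U (l(U, K) = (5*U)*K - 3 = 5*K*U - 3 = -3 + 5*K*U)
1282*(((w*l(1, 5))*(1/6))*8) = 1282*(((63*(-3 + 5*5*1))*(1/6))*8) = 1282*(((63*(-3 + 25))*(1*(1/6)))*8) = 1282*(((63*22)*(1/6))*8) = 1282*((1386*(1/6))*8) = 1282*(231*8) = 1282*1848 = 2369136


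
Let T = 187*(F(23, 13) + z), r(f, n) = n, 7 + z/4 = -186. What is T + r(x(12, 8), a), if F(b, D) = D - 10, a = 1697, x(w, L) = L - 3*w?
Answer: -142106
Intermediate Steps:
z = -772 (z = -28 + 4*(-186) = -28 - 744 = -772)
F(b, D) = -10 + D
T = -143803 (T = 187*((-10 + 13) - 772) = 187*(3 - 772) = 187*(-769) = -143803)
T + r(x(12, 8), a) = -143803 + 1697 = -142106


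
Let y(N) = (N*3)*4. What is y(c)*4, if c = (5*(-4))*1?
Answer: -960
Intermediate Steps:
c = -20 (c = -20*1 = -20)
y(N) = 12*N (y(N) = (3*N)*4 = 12*N)
y(c)*4 = (12*(-20))*4 = -240*4 = -960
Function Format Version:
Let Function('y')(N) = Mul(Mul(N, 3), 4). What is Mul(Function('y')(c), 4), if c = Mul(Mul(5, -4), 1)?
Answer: -960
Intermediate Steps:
c = -20 (c = Mul(-20, 1) = -20)
Function('y')(N) = Mul(12, N) (Function('y')(N) = Mul(Mul(3, N), 4) = Mul(12, N))
Mul(Function('y')(c), 4) = Mul(Mul(12, -20), 4) = Mul(-240, 4) = -960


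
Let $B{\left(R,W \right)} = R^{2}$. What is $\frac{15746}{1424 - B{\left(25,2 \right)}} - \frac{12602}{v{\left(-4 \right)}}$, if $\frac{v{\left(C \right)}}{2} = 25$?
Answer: $- \frac{4640849}{19975} \approx -232.33$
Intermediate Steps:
$v{\left(C \right)} = 50$ ($v{\left(C \right)} = 2 \cdot 25 = 50$)
$\frac{15746}{1424 - B{\left(25,2 \right)}} - \frac{12602}{v{\left(-4 \right)}} = \frac{15746}{1424 - 25^{2}} - \frac{12602}{50} = \frac{15746}{1424 - 625} - \frac{6301}{25} = \frac{15746}{799} - \frac{6301}{25} = - \frac{4640849}{19975}$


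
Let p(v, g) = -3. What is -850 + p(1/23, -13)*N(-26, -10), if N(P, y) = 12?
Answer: -886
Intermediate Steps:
-850 + p(1/23, -13)*N(-26, -10) = -850 - 3*12 = -850 - 36 = -886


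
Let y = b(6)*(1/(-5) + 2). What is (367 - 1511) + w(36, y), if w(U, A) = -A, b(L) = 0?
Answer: -1144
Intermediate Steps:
y = 0 (y = 0*(1/(-5) + 2) = 0*(-⅕ + 2) = 0*(9/5) = 0)
(367 - 1511) + w(36, y) = (367 - 1511) - 1*0 = -1144 + 0 = -1144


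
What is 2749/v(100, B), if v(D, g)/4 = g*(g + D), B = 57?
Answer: 2749/35796 ≈ 0.076796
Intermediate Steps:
v(D, g) = 4*g*(D + g) (v(D, g) = 4*(g*(g + D)) = 4*(g*(D + g)) = 4*g*(D + g))
2749/v(100, B) = 2749/((4*57*(100 + 57))) = 2749/((4*57*157)) = 2749/35796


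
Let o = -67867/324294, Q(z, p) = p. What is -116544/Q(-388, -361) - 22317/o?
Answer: 2620563672126/24499987 ≈ 1.0696e+5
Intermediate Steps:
o = -67867/324294 (o = -67867*1/324294 = -67867/324294 ≈ -0.20928)
-116544/Q(-388, -361) - 22317/o = -116544/(-361) - 22317/(-67867/324294) = -116544*(-1/361) - 22317*(-324294/67867) = 116544/361 + 7237269198/67867 = 2620563672126/24499987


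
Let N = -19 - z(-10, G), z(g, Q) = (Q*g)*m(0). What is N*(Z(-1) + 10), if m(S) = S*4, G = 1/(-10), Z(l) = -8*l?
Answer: -342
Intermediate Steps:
G = -⅒ (G = 1*(-⅒) = -⅒ ≈ -0.10000)
m(S) = 4*S
z(g, Q) = 0 (z(g, Q) = (Q*g)*(4*0) = (Q*g)*0 = 0)
N = -19 (N = -19 - 1*0 = -19 + 0 = -19)
N*(Z(-1) + 10) = -19*(-8*(-1) + 10) = -19*(8 + 10) = -19*18 = -342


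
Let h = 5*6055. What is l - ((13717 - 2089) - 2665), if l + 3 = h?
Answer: 21309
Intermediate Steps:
h = 30275
l = 30272 (l = -3 + 30275 = 30272)
l - ((13717 - 2089) - 2665) = 30272 - ((13717 - 2089) - 2665) = 30272 - (11628 - 2665) = 30272 - 1*8963 = 30272 - 8963 = 21309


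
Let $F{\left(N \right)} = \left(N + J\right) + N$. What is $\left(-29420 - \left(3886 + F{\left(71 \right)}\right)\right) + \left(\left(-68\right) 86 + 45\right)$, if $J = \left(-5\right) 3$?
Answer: $-39236$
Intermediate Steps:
$J = -15$
$F{\left(N \right)} = -15 + 2 N$ ($F{\left(N \right)} = \left(N - 15\right) + N = \left(-15 + N\right) + N = -15 + 2 N$)
$\left(-29420 - \left(3886 + F{\left(71 \right)}\right)\right) + \left(\left(-68\right) 86 + 45\right) = \left(-29420 - \left(3871 + 142\right)\right) + \left(\left(-68\right) 86 + 45\right) = \left(-29420 - 4013\right) + \left(-5848 + 45\right) = \left(-29420 - 4013\right) - 5803 = -33433 - 5803 = -39236$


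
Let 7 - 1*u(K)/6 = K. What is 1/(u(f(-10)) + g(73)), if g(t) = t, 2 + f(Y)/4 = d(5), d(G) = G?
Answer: 1/43 ≈ 0.023256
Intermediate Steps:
f(Y) = 12 (f(Y) = -8 + 4*5 = -8 + 20 = 12)
u(K) = 42 - 6*K
1/(u(f(-10)) + g(73)) = 1/((42 - 6*12) + 73) = 1/((42 - 72) + 73) = 1/(-30 + 73) = 1/43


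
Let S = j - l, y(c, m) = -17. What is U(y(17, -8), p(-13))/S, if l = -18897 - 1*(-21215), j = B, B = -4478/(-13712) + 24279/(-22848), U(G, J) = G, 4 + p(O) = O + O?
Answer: 110957504/15134186189 ≈ 0.0073316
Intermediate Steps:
p(O) = -4 + 2*O (p(O) = -4 + (O + O) = -4 + 2*O)
B = -4804173/6526912 (B = -4478*(-1/13712) + 24279*(-1/22848) = 2239/6856 - 8093/7616 = -4804173/6526912 ≈ -0.73606)
j = -4804173/6526912 ≈ -0.73606
l = 2318 (l = -18897 + 21215 = 2318)
S = -15134186189/6526912 (S = -4804173/6526912 - 1*2318 = -4804173/6526912 - 2318 = -15134186189/6526912 ≈ -2318.7)
U(y(17, -8), p(-13))/S = -17/(-15134186189/6526912) = -17*(-6526912/15134186189) = 110957504/15134186189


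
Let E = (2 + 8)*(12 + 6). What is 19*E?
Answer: 3420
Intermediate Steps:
E = 180 (E = 10*18 = 180)
19*E = 19*180 = 3420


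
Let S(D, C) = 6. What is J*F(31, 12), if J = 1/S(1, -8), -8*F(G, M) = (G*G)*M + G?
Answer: -11563/48 ≈ -240.90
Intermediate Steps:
F(G, M) = -G/8 - M*G²/8 (F(G, M) = -((G*G)*M + G)/8 = -(G²*M + G)/8 = -(M*G² + G)/8 = -(G + M*G²)/8 = -G/8 - M*G²/8)
J = ⅙ (J = 1/6 = ⅙ ≈ 0.16667)
J*F(31, 12) = (-⅛*31*(1 + 31*12))/6 = (-⅛*31*(1 + 372))/6 = (-⅛*31*373)/6 = (⅙)*(-11563/8) = -11563/48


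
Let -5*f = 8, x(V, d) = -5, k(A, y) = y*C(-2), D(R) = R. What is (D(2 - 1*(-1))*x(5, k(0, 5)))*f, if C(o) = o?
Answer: 24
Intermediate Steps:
k(A, y) = -2*y (k(A, y) = y*(-2) = -2*y)
f = -8/5 (f = -⅕*8 = -8/5 ≈ -1.6000)
(D(2 - 1*(-1))*x(5, k(0, 5)))*f = ((2 - 1*(-1))*(-5))*(-8/5) = ((2 + 1)*(-5))*(-8/5) = (3*(-5))*(-8/5) = -15*(-8/5) = 24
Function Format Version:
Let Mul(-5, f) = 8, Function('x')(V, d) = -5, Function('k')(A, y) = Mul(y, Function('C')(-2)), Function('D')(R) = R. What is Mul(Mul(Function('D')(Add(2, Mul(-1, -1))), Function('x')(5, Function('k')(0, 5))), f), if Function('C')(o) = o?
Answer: 24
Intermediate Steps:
Function('k')(A, y) = Mul(-2, y) (Function('k')(A, y) = Mul(y, -2) = Mul(-2, y))
f = Rational(-8, 5) (f = Mul(Rational(-1, 5), 8) = Rational(-8, 5) ≈ -1.6000)
Mul(Mul(Function('D')(Add(2, Mul(-1, -1))), Function('x')(5, Function('k')(0, 5))), f) = Mul(Mul(Add(2, Mul(-1, -1)), -5), Rational(-8, 5)) = Mul(Mul(Add(2, 1), -5), Rational(-8, 5)) = Mul(Mul(3, -5), Rational(-8, 5)) = Mul(-15, Rational(-8, 5)) = 24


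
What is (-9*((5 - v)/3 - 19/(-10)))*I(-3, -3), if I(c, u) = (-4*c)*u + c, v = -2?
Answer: 14859/10 ≈ 1485.9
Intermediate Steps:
I(c, u) = c - 4*c*u (I(c, u) = -4*c*u + c = c - 4*c*u)
(-9*((5 - v)/3 - 19/(-10)))*I(-3, -3) = (-9*((5 - 1*(-2))/3 - 19/(-10)))*(-3*(1 - 4*(-3))) = (-9*((5 + 2)*(⅓) - 19*(-⅒)))*(-3*(1 + 12)) = (-9*(7*(⅓) + 19/10))*(-3*13) = -9*(7/3 + 19/10)*(-39) = -9*127/30*(-39) = -381/10*(-39) = 14859/10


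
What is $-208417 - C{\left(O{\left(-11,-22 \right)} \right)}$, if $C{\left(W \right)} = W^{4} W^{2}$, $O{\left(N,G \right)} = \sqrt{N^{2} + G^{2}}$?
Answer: $-221653542$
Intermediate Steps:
$O{\left(N,G \right)} = \sqrt{G^{2} + N^{2}}$
$C{\left(W \right)} = W^{6}$
$-208417 - C{\left(O{\left(-11,-22 \right)} \right)} = -208417 - \left(\sqrt{\left(-22\right)^{2} + \left(-11\right)^{2}}\right)^{6} = -208417 - \left(\sqrt{484 + 121}\right)^{6} = -208417 - \left(\sqrt{605}\right)^{6} = -208417 - \left(11 \sqrt{5}\right)^{6} = -208417 - 221445125 = -221653542$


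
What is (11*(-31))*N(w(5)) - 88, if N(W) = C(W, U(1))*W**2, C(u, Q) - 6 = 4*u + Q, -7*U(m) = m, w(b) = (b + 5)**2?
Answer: -9687810616/7 ≈ -1.3840e+9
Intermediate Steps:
w(b) = (5 + b)**2
U(m) = -m/7
C(u, Q) = 6 + Q + 4*u (C(u, Q) = 6 + (4*u + Q) = 6 + (Q + 4*u) = 6 + Q + 4*u)
N(W) = W**2*(41/7 + 4*W) (N(W) = (6 - 1/7*1 + 4*W)*W**2 = (6 - 1/7 + 4*W)*W**2 = (41/7 + 4*W)*W**2 = W**2*(41/7 + 4*W))
(11*(-31))*N(w(5)) - 88 = (11*(-31))*(((5 + 5)**2)**2*(41 + 28*(5 + 5)**2)/7) - 88 = -341*(10**2)**2*(41 + 28*10**2)/7 - 88 = -341*100**2*(41 + 28*100)/7 - 88 = -341*10000*(41 + 2800)/7 - 88 = -341*10000*2841/7 - 88 = -341*28410000/7 - 88 = -9687810000/7 - 88 = -9687810616/7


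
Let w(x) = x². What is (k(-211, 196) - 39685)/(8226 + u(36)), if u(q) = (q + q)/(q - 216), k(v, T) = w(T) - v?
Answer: -2645/20564 ≈ -0.12862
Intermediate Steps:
k(v, T) = T² - v
u(q) = 2*q/(-216 + q) (u(q) = (2*q)/(-216 + q) = 2*q/(-216 + q))
(k(-211, 196) - 39685)/(8226 + u(36)) = ((196² - 1*(-211)) - 39685)/(8226 + 2*36/(-216 + 36)) = ((38416 + 211) - 39685)/(8226 + 2*36/(-180)) = (38627 - 39685)/(8226 + 2*36*(-1/180)) = -1058/(8226 - ⅖) = -1058/41128/5 = -1058*5/41128 = -2645/20564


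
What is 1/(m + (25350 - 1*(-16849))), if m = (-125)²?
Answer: 1/57824 ≈ 1.7294e-5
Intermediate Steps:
m = 15625
1/(m + (25350 - 1*(-16849))) = 1/(15625 + (25350 - 1*(-16849))) = 1/(15625 + (25350 + 16849)) = 1/(15625 + 42199) = 1/57824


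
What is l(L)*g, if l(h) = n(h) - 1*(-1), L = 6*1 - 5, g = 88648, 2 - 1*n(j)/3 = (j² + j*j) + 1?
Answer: -177296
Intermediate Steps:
n(j) = 3 - 6*j² (n(j) = 6 - 3*((j² + j*j) + 1) = 6 - 3*((j² + j²) + 1) = 6 - 3*(2*j² + 1) = 6 - 3*(1 + 2*j²) = 6 + (-3 - 6*j²) = 3 - 6*j²)
L = 1 (L = 6 - 5 = 1)
l(h) = 4 - 6*h² (l(h) = (3 - 6*h²) - 1*(-1) = (3 - 6*h²) + 1 = 4 - 6*h²)
l(L)*g = (4 - 6*1²)*88648 = (4 - 6*1)*88648 = (4 - 6)*88648 = -2*88648 = -177296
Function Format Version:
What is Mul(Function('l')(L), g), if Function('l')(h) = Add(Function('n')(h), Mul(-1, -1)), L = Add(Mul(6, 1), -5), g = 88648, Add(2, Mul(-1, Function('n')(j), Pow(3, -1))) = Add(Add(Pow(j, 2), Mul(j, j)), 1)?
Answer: -177296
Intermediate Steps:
Function('n')(j) = Add(3, Mul(-6, Pow(j, 2))) (Function('n')(j) = Add(6, Mul(-3, Add(Add(Pow(j, 2), Mul(j, j)), 1))) = Add(6, Mul(-3, Add(Add(Pow(j, 2), Pow(j, 2)), 1))) = Add(6, Mul(-3, Add(Mul(2, Pow(j, 2)), 1))) = Add(6, Mul(-3, Add(1, Mul(2, Pow(j, 2))))) = Add(6, Add(-3, Mul(-6, Pow(j, 2)))) = Add(3, Mul(-6, Pow(j, 2))))
L = 1 (L = Add(6, -5) = 1)
Function('l')(h) = Add(4, Mul(-6, Pow(h, 2))) (Function('l')(h) = Add(Add(3, Mul(-6, Pow(h, 2))), Mul(-1, -1)) = Add(Add(3, Mul(-6, Pow(h, 2))), 1) = Add(4, Mul(-6, Pow(h, 2))))
Mul(Function('l')(L), g) = Mul(Add(4, Mul(-6, Pow(1, 2))), 88648) = Mul(Add(4, Mul(-6, 1)), 88648) = Mul(Add(4, -6), 88648) = Mul(-2, 88648) = -177296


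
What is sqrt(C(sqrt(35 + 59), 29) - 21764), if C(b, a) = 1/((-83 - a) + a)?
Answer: I*sqrt(149932279)/83 ≈ 147.53*I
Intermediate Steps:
C(b, a) = -1/83 (C(b, a) = 1/(-83) = -1/83)
sqrt(C(sqrt(35 + 59), 29) - 21764) = sqrt(-1/83 - 21764) = sqrt(-1806413/83) = I*sqrt(149932279)/83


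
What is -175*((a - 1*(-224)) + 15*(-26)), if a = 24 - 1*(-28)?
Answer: 19950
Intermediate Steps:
a = 52 (a = 24 + 28 = 52)
-175*((a - 1*(-224)) + 15*(-26)) = -175*((52 - 1*(-224)) + 15*(-26)) = -175*((52 + 224) - 390) = -175*(276 - 390) = -175*(-114) = 19950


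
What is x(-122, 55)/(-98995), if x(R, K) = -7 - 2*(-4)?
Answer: -1/98995 ≈ -1.0102e-5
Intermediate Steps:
x(R, K) = 1 (x(R, K) = -7 + 8 = 1)
x(-122, 55)/(-98995) = 1/(-98995) = 1*(-1/98995) = -1/98995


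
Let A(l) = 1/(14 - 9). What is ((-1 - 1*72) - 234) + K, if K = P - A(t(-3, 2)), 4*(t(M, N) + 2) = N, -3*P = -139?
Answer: -3913/15 ≈ -260.87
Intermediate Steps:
P = 139/3 (P = -⅓*(-139) = 139/3 ≈ 46.333)
t(M, N) = -2 + N/4
A(l) = ⅕ (A(l) = 1/5 = ⅕)
K = 692/15 (K = 139/3 - 1*⅕ = 139/3 - ⅕ = 692/15 ≈ 46.133)
((-1 - 1*72) - 234) + K = ((-1 - 1*72) - 234) + 692/15 = ((-1 - 72) - 234) + 692/15 = (-73 - 234) + 692/15 = -307 + 692/15 = -3913/15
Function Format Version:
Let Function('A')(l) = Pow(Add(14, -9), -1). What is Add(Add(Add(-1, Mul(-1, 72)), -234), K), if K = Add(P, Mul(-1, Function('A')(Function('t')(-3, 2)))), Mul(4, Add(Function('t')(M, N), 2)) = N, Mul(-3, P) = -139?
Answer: Rational(-3913, 15) ≈ -260.87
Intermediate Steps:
P = Rational(139, 3) (P = Mul(Rational(-1, 3), -139) = Rational(139, 3) ≈ 46.333)
Function('t')(M, N) = Add(-2, Mul(Rational(1, 4), N))
Function('A')(l) = Rational(1, 5) (Function('A')(l) = Pow(5, -1) = Rational(1, 5))
K = Rational(692, 15) (K = Add(Rational(139, 3), Mul(-1, Rational(1, 5))) = Add(Rational(139, 3), Rational(-1, 5)) = Rational(692, 15) ≈ 46.133)
Add(Add(Add(-1, Mul(-1, 72)), -234), K) = Add(Add(Add(-1, Mul(-1, 72)), -234), Rational(692, 15)) = Add(Add(Add(-1, -72), -234), Rational(692, 15)) = Add(Add(-73, -234), Rational(692, 15)) = Add(-307, Rational(692, 15)) = Rational(-3913, 15)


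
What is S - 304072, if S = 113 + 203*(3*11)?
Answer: -297260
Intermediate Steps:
S = 6812 (S = 113 + 203*33 = 113 + 6699 = 6812)
S - 304072 = 6812 - 304072 = -297260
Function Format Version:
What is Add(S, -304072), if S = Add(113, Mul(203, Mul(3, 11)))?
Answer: -297260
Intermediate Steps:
S = 6812 (S = Add(113, Mul(203, 33)) = Add(113, 6699) = 6812)
Add(S, -304072) = Add(6812, -304072) = -297260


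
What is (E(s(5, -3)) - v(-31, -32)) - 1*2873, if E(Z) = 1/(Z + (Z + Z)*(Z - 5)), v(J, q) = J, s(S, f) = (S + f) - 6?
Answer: -193255/68 ≈ -2842.0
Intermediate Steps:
s(S, f) = -6 + S + f
E(Z) = 1/(Z + 2*Z*(-5 + Z)) (E(Z) = 1/(Z + (2*Z)*(-5 + Z)) = 1/(Z + 2*Z*(-5 + Z)))
(E(s(5, -3)) - v(-31, -32)) - 1*2873 = (1/((-6 + 5 - 3)*(-9 + 2*(-6 + 5 - 3))) - 1*(-31)) - 1*2873 = (1/((-4)*(-9 + 2*(-4))) + 31) - 2873 = (-1/(4*(-9 - 8)) + 31) - 2873 = (-¼/(-17) + 31) - 2873 = (-¼*(-1/17) + 31) - 2873 = (1/68 + 31) - 2873 = 2109/68 - 2873 = -193255/68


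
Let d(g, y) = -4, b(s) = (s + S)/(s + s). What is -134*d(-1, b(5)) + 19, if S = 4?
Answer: 555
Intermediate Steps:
b(s) = (4 + s)/(2*s) (b(s) = (s + 4)/(s + s) = (4 + s)/((2*s)) = (4 + s)*(1/(2*s)) = (4 + s)/(2*s))
-134*d(-1, b(5)) + 19 = -134*(-4) + 19 = 536 + 19 = 555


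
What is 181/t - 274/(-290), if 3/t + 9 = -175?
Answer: -4828669/435 ≈ -11100.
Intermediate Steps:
t = -3/184 (t = 3/(-9 - 175) = 3/(-184) = 3*(-1/184) = -3/184 ≈ -0.016304)
181/t - 274/(-290) = 181/(-3/184) - 274/(-290) = 181*(-184/3) - 274*(-1/290) = -33304/3 + 137/145 = -4828669/435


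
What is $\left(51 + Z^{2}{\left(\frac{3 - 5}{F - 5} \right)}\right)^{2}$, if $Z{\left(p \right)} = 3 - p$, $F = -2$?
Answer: $\frac{8179600}{2401} \approx 3406.7$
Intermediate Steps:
$\left(51 + Z^{2}{\left(\frac{3 - 5}{F - 5} \right)}\right)^{2} = \left(51 + \left(3 - \frac{3 - 5}{-2 - 5}\right)^{2}\right)^{2} = \left(51 + \left(3 - - \frac{2}{-7}\right)^{2}\right)^{2} = \left(51 + \left(3 - \left(-2\right) \left(- \frac{1}{7}\right)\right)^{2}\right)^{2} = \left(51 + \left(3 - \frac{2}{7}\right)^{2}\right)^{2} = \left(51 + \left(\frac{19}{7}\right)^{2}\right)^{2} = \left(51 + \frac{361}{49}\right)^{2} = \left(\frac{2860}{49}\right)^{2} = \frac{8179600}{2401}$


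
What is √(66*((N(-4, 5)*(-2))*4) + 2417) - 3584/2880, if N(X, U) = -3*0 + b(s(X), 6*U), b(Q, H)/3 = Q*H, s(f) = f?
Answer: -56/45 + √192497 ≈ 437.50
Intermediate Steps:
b(Q, H) = 3*H*Q (b(Q, H) = 3*(Q*H) = 3*(H*Q) = 3*H*Q)
N(X, U) = 18*U*X (N(X, U) = -3*0 + 3*(6*U)*X = 0 + 18*U*X = 18*U*X)
√(66*((N(-4, 5)*(-2))*4) + 2417) - 3584/2880 = √(66*(((18*5*(-4))*(-2))*4) + 2417) - 3584/2880 = √(66*(-360*(-2)*4) + 2417) - 3584*1/2880 = √(66*(720*4) + 2417) - 56/45 = √(66*2880 + 2417) - 56/45 = √(190080 + 2417) - 56/45 = √192497 - 56/45 = -56/45 + √192497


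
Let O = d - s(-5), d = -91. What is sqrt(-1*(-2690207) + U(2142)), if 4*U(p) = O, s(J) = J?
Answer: 3*sqrt(1195638)/2 ≈ 1640.2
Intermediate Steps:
O = -86 (O = -91 - 1*(-5) = -91 + 5 = -86)
U(p) = -43/2 (U(p) = (1/4)*(-86) = -43/2)
sqrt(-1*(-2690207) + U(2142)) = sqrt(-1*(-2690207) - 43/2) = sqrt(2690207 - 43/2) = sqrt(5380371/2) = 3*sqrt(1195638)/2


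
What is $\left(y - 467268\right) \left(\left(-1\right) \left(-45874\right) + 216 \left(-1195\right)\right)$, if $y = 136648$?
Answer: $70172772520$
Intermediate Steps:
$\left(y - 467268\right) \left(\left(-1\right) \left(-45874\right) + 216 \left(-1195\right)\right) = \left(136648 - 467268\right) \left(\left(-1\right) \left(-45874\right) + 216 \left(-1195\right)\right) = - 330620 \left(45874 - 258120\right) = \left(-330620\right) \left(-212246\right) = 70172772520$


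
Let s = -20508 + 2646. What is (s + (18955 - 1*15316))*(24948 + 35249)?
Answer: -856181931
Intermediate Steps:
s = -17862
(s + (18955 - 1*15316))*(24948 + 35249) = (-17862 + (18955 - 1*15316))*(24948 + 35249) = (-17862 + (18955 - 15316))*60197 = (-17862 + 3639)*60197 = -14223*60197 = -856181931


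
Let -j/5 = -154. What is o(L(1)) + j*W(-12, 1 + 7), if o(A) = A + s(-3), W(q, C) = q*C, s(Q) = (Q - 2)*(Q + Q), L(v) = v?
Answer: -73889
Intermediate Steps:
s(Q) = 2*Q*(-2 + Q) (s(Q) = (-2 + Q)*(2*Q) = 2*Q*(-2 + Q))
j = 770 (j = -5*(-154) = 770)
W(q, C) = C*q
o(A) = 30 + A (o(A) = A + 2*(-3)*(-2 - 3) = A + 2*(-3)*(-5) = A + 30 = 30 + A)
o(L(1)) + j*W(-12, 1 + 7) = (30 + 1) + 770*((1 + 7)*(-12)) = 31 + 770*(8*(-12)) = 31 + 770*(-96) = 31 - 73920 = -73889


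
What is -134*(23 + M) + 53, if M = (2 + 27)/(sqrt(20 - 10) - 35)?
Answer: -708845/243 + 3886*sqrt(10)/1215 ≈ -2906.9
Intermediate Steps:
M = 29/(-35 + sqrt(10)) (M = 29/(sqrt(10) - 35) = 29/(-35 + sqrt(10)) ≈ -0.91087)
-134*(23 + M) + 53 = -134*(23 + (-203/243 - 29*sqrt(10)/1215)) + 53 = -134*(5386/243 - 29*sqrt(10)/1215) + 53 = (-721724/243 + 3886*sqrt(10)/1215) + 53 = -708845/243 + 3886*sqrt(10)/1215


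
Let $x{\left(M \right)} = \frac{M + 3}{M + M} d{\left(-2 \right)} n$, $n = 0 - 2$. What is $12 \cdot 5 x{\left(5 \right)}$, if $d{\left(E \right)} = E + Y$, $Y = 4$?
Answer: $-192$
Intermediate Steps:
$n = -2$
$d{\left(E \right)} = 4 + E$ ($d{\left(E \right)} = E + 4 = 4 + E$)
$x{\left(M \right)} = - \frac{2 \left(3 + M\right)}{M}$ ($x{\left(M \right)} = \frac{M + 3}{M + M} \left(4 - 2\right) \left(-2\right) = \frac{3 + M}{2 M} 2 \left(-2\right) = \frac{3 + M}{M} \left(-2\right) = - \frac{2 \left(3 + M\right)}{M}$)
$12 \cdot 5 x{\left(5 \right)} = 12 \cdot 5 \left(-2 - \frac{6}{5}\right) = 60 \left(-2 - \frac{6}{5}\right) = 60 \left(- \frac{16}{5}\right) = -192$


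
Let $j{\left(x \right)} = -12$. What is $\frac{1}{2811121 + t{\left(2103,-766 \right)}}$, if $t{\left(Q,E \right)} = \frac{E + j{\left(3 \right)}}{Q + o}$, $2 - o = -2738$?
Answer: $\frac{4843}{13614258225} \approx 3.5573 \cdot 10^{-7}$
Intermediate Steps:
$o = 2740$ ($o = 2 - -2738 = 2 + 2738 = 2740$)
$t{\left(Q,E \right)} = \frac{-12 + E}{2740 + Q}$ ($t{\left(Q,E \right)} = \frac{E - 12}{Q + 2740} = \frac{-12 + E}{2740 + Q}$)
$\frac{1}{2811121 + t{\left(2103,-766 \right)}} = \frac{1}{2811121 + \frac{-12 - 766}{2740 + 2103}} = \frac{1}{2811121 + \frac{1}{4843} \left(-778\right)} = \frac{1}{2811121 - \frac{778}{4843}} = \frac{1}{\frac{13614258225}{4843}} = \frac{4843}{13614258225}$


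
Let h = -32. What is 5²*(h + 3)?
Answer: -725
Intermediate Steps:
5²*(h + 3) = 5²*(-32 + 3) = 25*(-29) = -725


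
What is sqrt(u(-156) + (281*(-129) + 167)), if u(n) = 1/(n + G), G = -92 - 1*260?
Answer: I*sqrt(2327866439)/254 ≈ 189.95*I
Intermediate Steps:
G = -352 (G = -92 - 260 = -352)
u(n) = 1/(-352 + n) (u(n) = 1/(n - 352) = 1/(-352 + n))
sqrt(u(-156) + (281*(-129) + 167)) = sqrt(1/(-352 - 156) + (281*(-129) + 167)) = sqrt(1/(-508) + (-36249 + 167)) = sqrt(-1/508 - 36082) = sqrt(-18329657/508) = I*sqrt(2327866439)/254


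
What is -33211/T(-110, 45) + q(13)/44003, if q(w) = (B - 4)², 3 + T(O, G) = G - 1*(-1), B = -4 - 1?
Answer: -1461380150/1892129 ≈ -772.35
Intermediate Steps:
B = -5
T(O, G) = -2 + G (T(O, G) = -3 + (G - 1*(-1)) = -3 + (G + 1) = -3 + (1 + G) = -2 + G)
q(w) = 81 (q(w) = (-5 - 4)² = (-9)² = 81)
-33211/T(-110, 45) + q(13)/44003 = -33211/(-2 + 45) + 81/44003 = -33211/43 + 81*(1/44003) = -33211*1/43 + 81/44003 = -33211/43 + 81/44003 = -1461380150/1892129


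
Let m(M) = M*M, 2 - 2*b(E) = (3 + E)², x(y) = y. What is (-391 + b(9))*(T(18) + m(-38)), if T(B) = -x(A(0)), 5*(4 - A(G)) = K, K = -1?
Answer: -3325938/5 ≈ -6.6519e+5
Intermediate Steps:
A(G) = 21/5 (A(G) = 4 - ⅕*(-1) = 4 + ⅕ = 21/5)
b(E) = 1 - (3 + E)²/2
T(B) = -21/5 (T(B) = -1*21/5 = -21/5)
m(M) = M²
(-391 + b(9))*(T(18) + m(-38)) = (-391 + (1 - (3 + 9)²/2))*(-21/5 + (-38)²) = (-391 + (1 - ½*12²))*(-21/5 + 1444) = (-391 + (1 - ½*144))*(7199/5) = (-391 + (1 - 72))*(7199/5) = (-391 - 71)*(7199/5) = -462*7199/5 = -3325938/5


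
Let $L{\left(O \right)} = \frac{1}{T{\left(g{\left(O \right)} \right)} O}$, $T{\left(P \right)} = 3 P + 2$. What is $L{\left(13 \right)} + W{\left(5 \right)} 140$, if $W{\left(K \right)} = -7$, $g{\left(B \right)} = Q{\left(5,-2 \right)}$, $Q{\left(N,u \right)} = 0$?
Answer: $- \frac{25479}{26} \approx -979.96$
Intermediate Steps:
$g{\left(B \right)} = 0$
$T{\left(P \right)} = 2 + 3 P$
$L{\left(O \right)} = \frac{1}{2 O}$ ($L{\left(O \right)} = \frac{1}{\left(2 + 3 \cdot 0\right) O} = \frac{1}{\left(2 + 0\right) O} = \frac{1}{2 O}$)
$L{\left(13 \right)} + W{\left(5 \right)} 140 = \frac{1}{2 \cdot 13} - 980 = \frac{1}{2} \cdot \frac{1}{13} - 980 = \frac{1}{26} - 980 = - \frac{25479}{26}$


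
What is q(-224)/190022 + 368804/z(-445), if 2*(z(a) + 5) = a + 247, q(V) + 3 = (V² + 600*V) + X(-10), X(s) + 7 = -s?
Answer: -1251600589/352898 ≈ -3546.6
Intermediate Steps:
X(s) = -7 - s
q(V) = V² + 600*V (q(V) = -3 + ((V² + 600*V) + (-7 - 1*(-10))) = -3 + ((V² + 600*V) + (-7 + 10)) = -3 + ((V² + 600*V) + 3) = -3 + (3 + V² + 600*V) = V² + 600*V)
z(a) = 237/2 + a/2 (z(a) = -5 + (a + 247)/2 = -5 + (247 + a)/2 = -5 + (247/2 + a/2) = 237/2 + a/2)
q(-224)/190022 + 368804/z(-445) = -224*(600 - 224)/190022 + 368804/(237/2 + (½)*(-445)) = -224*376*(1/190022) + 368804/(237/2 - 445/2) = -84224*1/190022 + 368804/(-104) = -6016/13573 + 368804*(-1/104) = -6016/13573 - 92201/26 = -1251600589/352898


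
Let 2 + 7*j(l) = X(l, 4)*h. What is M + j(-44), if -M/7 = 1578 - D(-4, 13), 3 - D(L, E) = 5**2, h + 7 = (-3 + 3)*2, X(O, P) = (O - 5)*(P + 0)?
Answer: -77030/7 ≈ -11004.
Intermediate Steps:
X(O, P) = P*(-5 + O) (X(O, P) = (-5 + O)*P = P*(-5 + O))
h = -7 (h = -7 + (-3 + 3)*2 = -7 + 0*2 = -7 + 0 = -7)
D(L, E) = -22 (D(L, E) = 3 - 1*5**2 = 3 - 1*25 = 3 - 25 = -22)
j(l) = 138/7 - 4*l (j(l) = -2/7 + ((4*(-5 + l))*(-7))/7 = -2/7 + ((-20 + 4*l)*(-7))/7 = -2/7 + (140 - 28*l)/7 = -2/7 + (20 - 4*l) = 138/7 - 4*l)
M = -11200 (M = -7*(1578 - 1*(-22)) = -7*(1578 + 22) = -7*1600 = -11200)
M + j(-44) = -11200 + (138/7 - 4*(-44)) = -11200 + (138/7 + 176) = -11200 + 1370/7 = -77030/7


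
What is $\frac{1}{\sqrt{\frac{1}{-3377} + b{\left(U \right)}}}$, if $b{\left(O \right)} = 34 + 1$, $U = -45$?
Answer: $\frac{\sqrt{399141138}}{118194} \approx 0.16903$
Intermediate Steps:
$b{\left(O \right)} = 35$
$\frac{1}{\sqrt{\frac{1}{-3377} + b{\left(U \right)}}} = \frac{1}{\sqrt{\frac{1}{-3377} + 35}} = \frac{1}{\sqrt{- \frac{1}{3377} + 35}} = \frac{1}{\sqrt{\frac{118194}{3377}}} = \frac{1}{\frac{1}{3377} \sqrt{399141138}} = \frac{\sqrt{399141138}}{118194}$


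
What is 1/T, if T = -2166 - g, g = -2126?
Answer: -1/40 ≈ -0.025000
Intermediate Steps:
T = -40 (T = -2166 - 1*(-2126) = -2166 + 2126 = -40)
1/T = 1/(-40) = -1/40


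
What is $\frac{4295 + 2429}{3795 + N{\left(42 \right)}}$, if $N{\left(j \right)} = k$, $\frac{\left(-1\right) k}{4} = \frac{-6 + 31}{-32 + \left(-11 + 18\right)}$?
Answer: $\frac{6724}{3799} \approx 1.7699$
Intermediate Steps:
$k = 4$ ($k = - 4 \frac{-6 + 31}{-32 + \left(-11 + 18\right)} = - 4 \frac{25}{-32 + 7} = - 4 \frac{25}{-25} = - 4 \cdot 25 \left(- \frac{1}{25}\right) = \left(-4\right) \left(-1\right) = 4$)
$N{\left(j \right)} = 4$
$\frac{4295 + 2429}{3795 + N{\left(42 \right)}} = \frac{4295 + 2429}{3795 + 4} = \frac{6724}{3799}$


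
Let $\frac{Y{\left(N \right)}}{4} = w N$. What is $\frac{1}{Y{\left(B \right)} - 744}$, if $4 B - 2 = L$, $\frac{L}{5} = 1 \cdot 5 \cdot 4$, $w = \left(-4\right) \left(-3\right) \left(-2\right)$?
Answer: $- \frac{1}{3192} \approx -0.00031328$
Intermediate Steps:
$w = -24$ ($w = 12 \left(-2\right) = -24$)
$L = 100$ ($L = 5 \cdot 1 \cdot 5 \cdot 4 = 5 \cdot 5 \cdot 4 = 5 \cdot 20 = 100$)
$B = \frac{51}{2}$ ($B = \frac{1}{2} + \frac{1}{4} \cdot 100 = \frac{1}{2} + 25 = \frac{51}{2} \approx 25.5$)
$Y{\left(N \right)} = - 96 N$ ($Y{\left(N \right)} = 4 \left(- 24 N\right) = - 96 N$)
$\frac{1}{Y{\left(B \right)} - 744} = \frac{1}{\left(-96\right) \frac{51}{2} - 744} = \frac{1}{-2448 - 744} = \frac{1}{-3192} = - \frac{1}{3192}$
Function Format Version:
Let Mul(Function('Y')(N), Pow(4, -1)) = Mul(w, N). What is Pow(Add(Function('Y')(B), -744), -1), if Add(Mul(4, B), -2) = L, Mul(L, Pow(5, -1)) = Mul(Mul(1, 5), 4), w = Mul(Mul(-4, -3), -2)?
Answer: Rational(-1, 3192) ≈ -0.00031328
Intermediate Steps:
w = -24 (w = Mul(12, -2) = -24)
L = 100 (L = Mul(5, Mul(Mul(1, 5), 4)) = Mul(5, Mul(5, 4)) = Mul(5, 20) = 100)
B = Rational(51, 2) (B = Add(Rational(1, 2), Mul(Rational(1, 4), 100)) = Add(Rational(1, 2), 25) = Rational(51, 2) ≈ 25.500)
Function('Y')(N) = Mul(-96, N) (Function('Y')(N) = Mul(4, Mul(-24, N)) = Mul(-96, N))
Pow(Add(Function('Y')(B), -744), -1) = Pow(Add(Mul(-96, Rational(51, 2)), -744), -1) = Pow(Add(-2448, -744), -1) = Pow(-3192, -1) = Rational(-1, 3192)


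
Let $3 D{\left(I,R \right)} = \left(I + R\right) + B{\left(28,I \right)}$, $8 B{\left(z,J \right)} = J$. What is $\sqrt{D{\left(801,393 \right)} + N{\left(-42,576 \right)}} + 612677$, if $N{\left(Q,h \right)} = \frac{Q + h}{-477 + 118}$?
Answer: $612677 + \frac{\sqrt{886469366}}{1436} \approx 6.127 \cdot 10^{5}$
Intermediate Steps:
$B{\left(z,J \right)} = \frac{J}{8}$
$D{\left(I,R \right)} = \frac{R}{3} + \frac{3 I}{8}$ ($D{\left(I,R \right)} = \frac{\left(I + R\right) + \frac{I}{8}}{3} = \frac{R + \frac{9 I}{8}}{3} = \frac{R}{3} + \frac{3 I}{8}$)
$N{\left(Q,h \right)} = - \frac{Q}{359} - \frac{h}{359}$ ($N{\left(Q,h \right)} = \frac{Q + h}{-359} = \left(Q + h\right) \left(- \frac{1}{359}\right) = - \frac{Q}{359} - \frac{h}{359}$)
$\sqrt{D{\left(801,393 \right)} + N{\left(-42,576 \right)}} + 612677 = \sqrt{\left(\frac{1}{3} \cdot 393 + \frac{3}{8} \cdot 801\right) - \frac{534}{359}} + 612677 = \sqrt{\left(131 + \frac{2403}{8}\right) + \left(\frac{42}{359} - \frac{576}{359}\right)} + 612677 = \sqrt{\frac{3451}{8} - \frac{534}{359}} + 612677 = \sqrt{\frac{1234637}{2872}} + 612677 = \frac{\sqrt{886469366}}{1436} + 612677 = 612677 + \frac{\sqrt{886469366}}{1436}$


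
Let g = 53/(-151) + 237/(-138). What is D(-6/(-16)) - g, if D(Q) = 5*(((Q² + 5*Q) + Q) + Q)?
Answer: 3533349/222272 ≈ 15.897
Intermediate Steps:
g = -14367/6946 (g = 53*(-1/151) + 237*(-1/138) = -53/151 - 79/46 = -14367/6946 ≈ -2.0684)
D(Q) = 5*Q² + 35*Q (D(Q) = 5*((Q² + 6*Q) + Q) = 5*(Q² + 7*Q) = 5*Q² + 35*Q)
D(-6/(-16)) - g = 5*(-6/(-16))*(7 - 6/(-16)) - 1*(-14367/6946) = 5*(-6*(-1/16))*(7 - 6*(-1/16)) + 14367/6946 = 5*(3/8)*(7 + 3/8) + 14367/6946 = 5*(3/8)*(59/8) + 14367/6946 = 885/64 + 14367/6946 = 3533349/222272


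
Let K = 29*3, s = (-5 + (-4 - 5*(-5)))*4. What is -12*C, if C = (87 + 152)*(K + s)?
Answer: -433068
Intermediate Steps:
s = 64 (s = (-5 + (-4 + 25))*4 = (-5 + 21)*4 = 16*4 = 64)
K = 87
C = 36089 (C = (87 + 152)*(87 + 64) = 239*151 = 36089)
-12*C = -12*36089 = -433068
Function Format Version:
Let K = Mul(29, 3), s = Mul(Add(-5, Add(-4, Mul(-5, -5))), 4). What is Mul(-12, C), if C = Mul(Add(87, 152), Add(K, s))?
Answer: -433068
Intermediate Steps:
s = 64 (s = Mul(Add(-5, Add(-4, 25)), 4) = Mul(Add(-5, 21), 4) = Mul(16, 4) = 64)
K = 87
C = 36089 (C = Mul(Add(87, 152), Add(87, 64)) = Mul(239, 151) = 36089)
Mul(-12, C) = Mul(-12, 36089) = -433068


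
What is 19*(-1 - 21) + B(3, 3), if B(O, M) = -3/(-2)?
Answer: -833/2 ≈ -416.50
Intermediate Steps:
B(O, M) = 3/2 (B(O, M) = -3*(-1/2) = 3/2)
19*(-1 - 21) + B(3, 3) = 19*(-1 - 21) + 3/2 = 19*(-22) + 3/2 = -418 + 3/2 = -833/2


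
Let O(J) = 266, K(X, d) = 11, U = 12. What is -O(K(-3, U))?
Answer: -266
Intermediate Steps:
-O(K(-3, U)) = -1*266 = -266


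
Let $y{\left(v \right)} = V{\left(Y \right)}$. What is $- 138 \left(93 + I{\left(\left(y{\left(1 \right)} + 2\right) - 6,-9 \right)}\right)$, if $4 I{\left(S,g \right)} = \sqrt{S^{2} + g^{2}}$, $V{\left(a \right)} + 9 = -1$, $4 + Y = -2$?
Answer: $-12834 - \frac{69 \sqrt{277}}{2} \approx -13408.0$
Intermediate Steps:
$Y = -6$ ($Y = -4 - 2 = -6$)
$V{\left(a \right)} = -10$ ($V{\left(a \right)} = -9 - 1 = -10$)
$y{\left(v \right)} = -10$
$I{\left(S,g \right)} = \frac{\sqrt{S^{2} + g^{2}}}{4}$
$- 138 \left(93 + I{\left(\left(y{\left(1 \right)} + 2\right) - 6,-9 \right)}\right) = - 138 \left(93 + \frac{\sqrt{\left(\left(-10 + 2\right) - 6\right)^{2} + \left(-9\right)^{2}}}{4}\right) = - 138 \left(93 + \frac{\sqrt{\left(-8 - 6\right)^{2} + 81}}{4}\right) = - 138 \left(93 + \frac{\sqrt{\left(-14\right)^{2} + 81}}{4}\right) = - 138 \left(93 + \frac{\sqrt{196 + 81}}{4}\right) = - 138 \left(93 + \frac{\sqrt{277}}{4}\right) = -12834 - \frac{69 \sqrt{277}}{2}$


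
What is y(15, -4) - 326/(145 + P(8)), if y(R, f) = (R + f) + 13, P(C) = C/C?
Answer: 1589/73 ≈ 21.767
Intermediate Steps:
P(C) = 1
y(R, f) = 13 + R + f
y(15, -4) - 326/(145 + P(8)) = (13 + 15 - 4) - 326/(145 + 1) = 24 - 326/146 = 24 + (1/146)*(-326) = 24 - 163/73 = 1589/73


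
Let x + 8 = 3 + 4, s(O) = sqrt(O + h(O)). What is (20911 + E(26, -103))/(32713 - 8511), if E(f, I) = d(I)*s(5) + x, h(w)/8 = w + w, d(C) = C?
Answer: 10455/12101 - 103*sqrt(85)/24202 ≈ 0.82474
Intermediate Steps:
h(w) = 16*w (h(w) = 8*(w + w) = 8*(2*w) = 16*w)
s(O) = sqrt(17)*sqrt(O) (s(O) = sqrt(O + 16*O) = sqrt(17*O) = sqrt(17)*sqrt(O))
x = -1 (x = -8 + (3 + 4) = -8 + 7 = -1)
E(f, I) = -1 + I*sqrt(85) (E(f, I) = I*(sqrt(17)*sqrt(5)) - 1 = I*sqrt(85) - 1 = -1 + I*sqrt(85))
(20911 + E(26, -103))/(32713 - 8511) = (20911 + (-1 - 103*sqrt(85)))/(32713 - 8511) = (20910 - 103*sqrt(85))/24202 = (20910 - 103*sqrt(85))*(1/24202) = 10455/12101 - 103*sqrt(85)/24202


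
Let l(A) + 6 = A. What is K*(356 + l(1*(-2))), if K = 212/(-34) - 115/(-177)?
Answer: -1949612/1003 ≈ -1943.8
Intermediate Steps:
l(A) = -6 + A
K = -16807/3009 (K = 212*(-1/34) - 115*(-1/177) = -106/17 + 115/177 = -16807/3009 ≈ -5.5856)
K*(356 + l(1*(-2))) = -16807*(356 + (-6 + 1*(-2)))/3009 = -16807*(356 + (-6 - 2))/3009 = -16807*(356 - 8)/3009 = -16807/3009*348 = -1949612/1003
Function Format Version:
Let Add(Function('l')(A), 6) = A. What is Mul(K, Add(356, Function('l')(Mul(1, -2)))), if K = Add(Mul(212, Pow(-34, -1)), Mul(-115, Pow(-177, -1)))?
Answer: Rational(-1949612, 1003) ≈ -1943.8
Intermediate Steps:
Function('l')(A) = Add(-6, A)
K = Rational(-16807, 3009) (K = Add(Mul(212, Rational(-1, 34)), Mul(-115, Rational(-1, 177))) = Add(Rational(-106, 17), Rational(115, 177)) = Rational(-16807, 3009) ≈ -5.5856)
Mul(K, Add(356, Function('l')(Mul(1, -2)))) = Mul(Rational(-16807, 3009), Add(356, Add(-6, Mul(1, -2)))) = Mul(Rational(-16807, 3009), Add(356, Add(-6, -2))) = Mul(Rational(-16807, 3009), Add(356, -8)) = Mul(Rational(-16807, 3009), 348) = Rational(-1949612, 1003)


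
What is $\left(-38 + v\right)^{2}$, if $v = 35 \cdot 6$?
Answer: $29584$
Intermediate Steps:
$v = 210$
$\left(-38 + v\right)^{2} = \left(-38 + 210\right)^{2} = 172^{2} = 29584$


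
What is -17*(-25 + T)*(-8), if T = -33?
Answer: -7888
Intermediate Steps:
-17*(-25 + T)*(-8) = -17*(-25 - 33)*(-8) = -17*(-58)*(-8) = 986*(-8) = -7888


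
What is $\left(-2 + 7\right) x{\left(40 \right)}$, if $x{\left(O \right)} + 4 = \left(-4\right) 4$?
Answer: $-100$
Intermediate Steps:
$x{\left(O \right)} = -20$ ($x{\left(O \right)} = -4 - 16 = -20$)
$\left(-2 + 7\right) x{\left(40 \right)} = \left(-2 + 7\right) \left(-20\right) = 5 \left(-20\right) = -100$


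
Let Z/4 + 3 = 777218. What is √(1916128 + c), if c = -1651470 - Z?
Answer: I*√2844202 ≈ 1686.5*I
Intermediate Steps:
Z = 3108860 (Z = -12 + 4*777218 = -12 + 3108872 = 3108860)
c = -4760330 (c = -1651470 - 1*3108860 = -1651470 - 3108860 = -4760330)
√(1916128 + c) = √(1916128 - 4760330) = √(-2844202) = I*√2844202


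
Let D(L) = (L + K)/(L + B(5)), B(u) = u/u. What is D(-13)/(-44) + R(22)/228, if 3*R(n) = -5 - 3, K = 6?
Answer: -751/30096 ≈ -0.024953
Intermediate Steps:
B(u) = 1
R(n) = -8/3 (R(n) = (-5 - 3)/3 = (⅓)*(-8) = -8/3)
D(L) = (6 + L)/(1 + L) (D(L) = (L + 6)/(L + 1) = (6 + L)/(1 + L))
D(-13)/(-44) + R(22)/228 = ((6 - 13)/(1 - 13))/(-44) - 8/3/228 = (-7/(-12))*(-1/44) - 8/3*1/228 = -1/12*(-7)*(-1/44) - 2/171 = (7/12)*(-1/44) - 2/171 = -7/528 - 2/171 = -751/30096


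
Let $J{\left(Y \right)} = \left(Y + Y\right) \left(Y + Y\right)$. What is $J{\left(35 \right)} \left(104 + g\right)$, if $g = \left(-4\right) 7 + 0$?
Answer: $372400$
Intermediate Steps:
$g = -28$ ($g = -28 + 0 = -28$)
$J{\left(Y \right)} = 4 Y^{2}$ ($J{\left(Y \right)} = 2 Y 2 Y = 4 Y^{2}$)
$J{\left(35 \right)} \left(104 + g\right) = 4 \cdot 35^{2} \left(104 - 28\right) = 4 \cdot 1225 \cdot 76 = 4900 \cdot 76 = 372400$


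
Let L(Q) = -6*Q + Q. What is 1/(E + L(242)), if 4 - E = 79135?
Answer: -1/80341 ≈ -1.2447e-5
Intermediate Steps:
L(Q) = -5*Q
E = -79131 (E = 4 - 1*79135 = 4 - 79135 = -79131)
1/(E + L(242)) = 1/(-79131 - 5*242) = 1/(-79131 - 1210) = 1/(-80341) = -1/80341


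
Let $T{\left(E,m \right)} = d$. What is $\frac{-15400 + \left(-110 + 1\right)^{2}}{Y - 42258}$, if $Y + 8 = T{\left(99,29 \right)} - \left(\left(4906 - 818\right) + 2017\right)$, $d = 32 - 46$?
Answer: $\frac{3519}{48385} \approx 0.072729$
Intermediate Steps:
$d = -14$
$T{\left(E,m \right)} = -14$
$Y = -6127$ ($Y = -8 - 6119 = -6127$)
$\frac{-15400 + \left(-110 + 1\right)^{2}}{Y - 42258} = \frac{-15400 + \left(-110 + 1\right)^{2}}{-6127 - 42258} = \frac{-15400 + \left(-109\right)^{2}}{-48385} = \left(-15400 + 11881\right) \left(- \frac{1}{48385}\right) = \left(-3519\right) \left(- \frac{1}{48385}\right) = \frac{3519}{48385}$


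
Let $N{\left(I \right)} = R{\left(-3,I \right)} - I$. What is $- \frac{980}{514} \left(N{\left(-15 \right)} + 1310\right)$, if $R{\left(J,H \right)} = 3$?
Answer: $- \frac{650720}{257} \approx -2532.0$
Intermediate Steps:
$N{\left(I \right)} = 3 - I$
$- \frac{980}{514} \left(N{\left(-15 \right)} + 1310\right) = - \frac{980}{514} \left(\left(3 - -15\right) + 1310\right) = \left(-980\right) \frac{1}{514} \left(\left(3 + 15\right) + 1310\right) = - \frac{490 \left(18 + 1310\right)}{257} = \left(- \frac{490}{257}\right) 1328 = - \frac{650720}{257}$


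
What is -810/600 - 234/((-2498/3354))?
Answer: 7814637/24980 ≈ 312.84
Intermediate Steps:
-810/600 - 234/((-2498/3354)) = -810*1/600 - 234/((-2498*1/3354)) = -27/20 - 234/(-1249/1677) = -27/20 - 234*(-1677/1249) = -27/20 + 392418/1249 = 7814637/24980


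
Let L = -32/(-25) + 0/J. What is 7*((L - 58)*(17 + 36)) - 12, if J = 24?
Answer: -526378/25 ≈ -21055.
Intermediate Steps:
L = 32/25 (L = -32/(-25) + 0/24 = -32*(-1/25) + 0*(1/24) = 32/25 + 0 = 32/25 ≈ 1.2800)
7*((L - 58)*(17 + 36)) - 12 = 7*((32/25 - 58)*(17 + 36)) - 12 = 7*(-1418/25*53) - 12 = 7*(-75154/25) - 12 = -526078/25 - 12 = -526378/25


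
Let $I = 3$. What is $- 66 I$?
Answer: $-198$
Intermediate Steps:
$- 66 I = \left(-66\right) 3 = -198$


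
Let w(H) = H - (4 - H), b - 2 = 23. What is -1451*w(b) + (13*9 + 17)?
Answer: -66612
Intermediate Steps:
b = 25 (b = 2 + 23 = 25)
w(H) = -4 + 2*H (w(H) = H + (-4 + H) = -4 + 2*H)
-1451*w(b) + (13*9 + 17) = -1451*(-4 + 2*25) + (13*9 + 17) = -1451*(-4 + 50) + (117 + 17) = -1451*46 + 134 = -66746 + 134 = -66612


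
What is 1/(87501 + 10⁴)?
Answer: 1/97501 ≈ 1.0256e-5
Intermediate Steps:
1/(87501 + 10⁴) = 1/(87501 + 10000) = 1/97501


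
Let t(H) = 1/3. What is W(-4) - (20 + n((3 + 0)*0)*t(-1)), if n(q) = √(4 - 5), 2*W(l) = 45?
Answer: 5/2 - I/3 ≈ 2.5 - 0.33333*I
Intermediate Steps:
t(H) = ⅓
W(l) = 45/2 (W(l) = (½)*45 = 45/2)
n(q) = I (n(q) = √(-1) = I)
W(-4) - (20 + n((3 + 0)*0)*t(-1)) = 45/2 - (20 + I*(⅓)) = 45/2 - (20 + I/3) = 45/2 + (-20 - I/3) = 5/2 - I/3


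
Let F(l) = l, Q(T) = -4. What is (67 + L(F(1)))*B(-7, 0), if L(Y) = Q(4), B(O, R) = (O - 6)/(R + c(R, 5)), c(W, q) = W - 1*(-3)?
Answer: -273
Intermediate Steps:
c(W, q) = 3 + W (c(W, q) = W + 3 = 3 + W)
B(O, R) = (-6 + O)/(3 + 2*R) (B(O, R) = (O - 6)/(R + (3 + R)) = (-6 + O)/(3 + 2*R))
L(Y) = -4
(67 + L(F(1)))*B(-7, 0) = (67 - 4)*((-6 - 7)/(3 + 2*0)) = 63*(-13/(3 + 0)) = 63*(-13/3) = -273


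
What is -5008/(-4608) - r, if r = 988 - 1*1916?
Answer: 267577/288 ≈ 929.09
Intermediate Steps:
r = -928 (r = 988 - 1916 = -928)
-5008/(-4608) - r = -5008/(-4608) - 1*(-928) = -5008*(-1/4608) + 928 = 313/288 + 928 = 267577/288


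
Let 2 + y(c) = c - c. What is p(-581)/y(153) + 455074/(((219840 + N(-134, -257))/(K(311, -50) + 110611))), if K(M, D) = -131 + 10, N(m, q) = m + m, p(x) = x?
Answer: 25172455963/109786 ≈ 2.2929e+5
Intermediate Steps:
N(m, q) = 2*m
y(c) = -2 (y(c) = -2 + (c - c) = -2 + 0 = -2)
K(M, D) = -121
p(-581)/y(153) + 455074/(((219840 + N(-134, -257))/(K(311, -50) + 110611))) = -581/(-2) + 455074/(((219840 + 2*(-134))/(-121 + 110611))) = -581*(-1/2) + 455074/(((219840 - 268)/110490)) = 581/2 + 455074/((219572*(1/110490))) = 581/2 + 455074/(109786/55245) = 581/2 + 455074*(55245/109786) = 581/2 + 12570281565/54893 = 25172455963/109786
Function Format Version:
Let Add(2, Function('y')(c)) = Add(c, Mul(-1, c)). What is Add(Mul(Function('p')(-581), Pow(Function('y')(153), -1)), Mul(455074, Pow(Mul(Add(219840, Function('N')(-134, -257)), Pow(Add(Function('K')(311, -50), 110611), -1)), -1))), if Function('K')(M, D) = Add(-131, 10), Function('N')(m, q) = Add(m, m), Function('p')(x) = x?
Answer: Rational(25172455963, 109786) ≈ 2.2929e+5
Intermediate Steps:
Function('N')(m, q) = Mul(2, m)
Function('y')(c) = -2 (Function('y')(c) = Add(-2, Add(c, Mul(-1, c))) = Add(-2, 0) = -2)
Function('K')(M, D) = -121
Add(Mul(Function('p')(-581), Pow(Function('y')(153), -1)), Mul(455074, Pow(Mul(Add(219840, Function('N')(-134, -257)), Pow(Add(Function('K')(311, -50), 110611), -1)), -1))) = Add(Mul(-581, Pow(-2, -1)), Mul(455074, Pow(Mul(Add(219840, Mul(2, -134)), Pow(Add(-121, 110611), -1)), -1))) = Add(Mul(-581, Rational(-1, 2)), Mul(455074, Pow(Mul(Add(219840, -268), Pow(110490, -1)), -1))) = Add(Rational(581, 2), Mul(455074, Pow(Mul(219572, Rational(1, 110490)), -1))) = Add(Rational(581, 2), Mul(455074, Pow(Rational(109786, 55245), -1))) = Add(Rational(581, 2), Mul(455074, Rational(55245, 109786))) = Add(Rational(581, 2), Rational(12570281565, 54893)) = Rational(25172455963, 109786)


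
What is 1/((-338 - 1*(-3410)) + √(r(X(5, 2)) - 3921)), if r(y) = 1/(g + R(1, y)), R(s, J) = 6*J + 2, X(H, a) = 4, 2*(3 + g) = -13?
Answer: 101376/311556463 - I*√4269903/311556463 ≈ 0.00032539 - 6.6324e-6*I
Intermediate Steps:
g = -19/2 (g = -3 + (½)*(-13) = -3 - 13/2 = -19/2 ≈ -9.5000)
R(s, J) = 2 + 6*J
r(y) = 1/(-15/2 + 6*y) (r(y) = 1/(-19/2 + (2 + 6*y)) = 1/(-15/2 + 6*y))
1/((-338 - 1*(-3410)) + √(r(X(5, 2)) - 3921)) = 1/((-338 - 1*(-3410)) + √(2/(3*(-5 + 4*4)) - 3921)) = 1/((-338 + 3410) + √(2/(3*(-5 + 16)) - 3921)) = 1/(3072 + √((⅔)/11 - 3921)) = 1/(3072 + √((⅔)*(1/11) - 3921)) = 1/(3072 + √(2/33 - 3921)) = 1/(3072 + √(-129391/33)) = 1/(3072 + I*√4269903/33)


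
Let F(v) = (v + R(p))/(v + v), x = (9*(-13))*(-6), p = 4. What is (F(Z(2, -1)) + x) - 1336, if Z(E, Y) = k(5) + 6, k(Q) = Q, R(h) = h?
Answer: -13933/22 ≈ -633.32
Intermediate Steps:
x = 702 (x = -117*(-6) = 702)
Z(E, Y) = 11 (Z(E, Y) = 5 + 6 = 11)
F(v) = (4 + v)/(2*v) (F(v) = (v + 4)/(v + v) = (4 + v)/((2*v)) = (4 + v)*(1/(2*v)) = (4 + v)/(2*v))
(F(Z(2, -1)) + x) - 1336 = ((½)*(4 + 11)/11 + 702) - 1336 = ((½)*(1/11)*15 + 702) - 1336 = (15/22 + 702) - 1336 = 15459/22 - 1336 = -13933/22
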